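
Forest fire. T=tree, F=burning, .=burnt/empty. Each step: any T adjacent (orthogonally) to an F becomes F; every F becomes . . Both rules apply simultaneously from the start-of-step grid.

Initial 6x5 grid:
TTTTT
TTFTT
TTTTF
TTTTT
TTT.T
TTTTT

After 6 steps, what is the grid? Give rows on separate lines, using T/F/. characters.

Step 1: 7 trees catch fire, 2 burn out
  TTFTT
  TF.FF
  TTFF.
  TTTTF
  TTT.T
  TTTTT
Step 2: 8 trees catch fire, 7 burn out
  TF.FF
  F....
  TF...
  TTFF.
  TTT.F
  TTTTT
Step 3: 5 trees catch fire, 8 burn out
  F....
  .....
  F....
  TF...
  TTF..
  TTTTF
Step 4: 4 trees catch fire, 5 burn out
  .....
  .....
  .....
  F....
  TF...
  TTFF.
Step 5: 2 trees catch fire, 4 burn out
  .....
  .....
  .....
  .....
  F....
  TF...
Step 6: 1 trees catch fire, 2 burn out
  .....
  .....
  .....
  .....
  .....
  F....

.....
.....
.....
.....
.....
F....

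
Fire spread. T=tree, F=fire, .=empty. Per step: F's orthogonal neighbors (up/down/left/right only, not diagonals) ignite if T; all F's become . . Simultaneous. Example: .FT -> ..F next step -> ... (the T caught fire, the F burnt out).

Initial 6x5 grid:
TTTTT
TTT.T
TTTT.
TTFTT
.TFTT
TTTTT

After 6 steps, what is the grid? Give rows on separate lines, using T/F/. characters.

Step 1: 6 trees catch fire, 2 burn out
  TTTTT
  TTT.T
  TTFT.
  TF.FT
  .F.FT
  TTFTT
Step 2: 8 trees catch fire, 6 burn out
  TTTTT
  TTF.T
  TF.F.
  F...F
  ....F
  TF.FT
Step 3: 5 trees catch fire, 8 burn out
  TTFTT
  TF..T
  F....
  .....
  .....
  F...F
Step 4: 3 trees catch fire, 5 burn out
  TF.FT
  F...T
  .....
  .....
  .....
  .....
Step 5: 2 trees catch fire, 3 burn out
  F...F
  ....T
  .....
  .....
  .....
  .....
Step 6: 1 trees catch fire, 2 burn out
  .....
  ....F
  .....
  .....
  .....
  .....

.....
....F
.....
.....
.....
.....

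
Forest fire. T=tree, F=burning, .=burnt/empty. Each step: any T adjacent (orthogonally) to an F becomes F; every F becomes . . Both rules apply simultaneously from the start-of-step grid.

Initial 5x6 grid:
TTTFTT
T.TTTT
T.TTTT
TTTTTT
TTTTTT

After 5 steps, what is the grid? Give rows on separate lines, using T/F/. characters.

Step 1: 3 trees catch fire, 1 burn out
  TTF.FT
  T.TFTT
  T.TTTT
  TTTTTT
  TTTTTT
Step 2: 5 trees catch fire, 3 burn out
  TF...F
  T.F.FT
  T.TFTT
  TTTTTT
  TTTTTT
Step 3: 5 trees catch fire, 5 burn out
  F.....
  T....F
  T.F.FT
  TTTFTT
  TTTTTT
Step 4: 5 trees catch fire, 5 burn out
  ......
  F.....
  T....F
  TTF.FT
  TTTFTT
Step 5: 5 trees catch fire, 5 burn out
  ......
  ......
  F.....
  TF...F
  TTF.FT

......
......
F.....
TF...F
TTF.FT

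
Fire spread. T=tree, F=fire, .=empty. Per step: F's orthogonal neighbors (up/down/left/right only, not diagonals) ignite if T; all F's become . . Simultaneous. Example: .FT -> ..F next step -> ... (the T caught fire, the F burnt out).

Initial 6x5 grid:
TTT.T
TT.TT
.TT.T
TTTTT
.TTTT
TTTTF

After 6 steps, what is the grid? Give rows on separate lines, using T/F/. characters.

Step 1: 2 trees catch fire, 1 burn out
  TTT.T
  TT.TT
  .TT.T
  TTTTT
  .TTTF
  TTTF.
Step 2: 3 trees catch fire, 2 burn out
  TTT.T
  TT.TT
  .TT.T
  TTTTF
  .TTF.
  TTF..
Step 3: 4 trees catch fire, 3 burn out
  TTT.T
  TT.TT
  .TT.F
  TTTF.
  .TF..
  TF...
Step 4: 4 trees catch fire, 4 burn out
  TTT.T
  TT.TF
  .TT..
  TTF..
  .F...
  F....
Step 5: 4 trees catch fire, 4 burn out
  TTT.F
  TT.F.
  .TF..
  TF...
  .....
  .....
Step 6: 2 trees catch fire, 4 burn out
  TTT..
  TT...
  .F...
  F....
  .....
  .....

TTT..
TT...
.F...
F....
.....
.....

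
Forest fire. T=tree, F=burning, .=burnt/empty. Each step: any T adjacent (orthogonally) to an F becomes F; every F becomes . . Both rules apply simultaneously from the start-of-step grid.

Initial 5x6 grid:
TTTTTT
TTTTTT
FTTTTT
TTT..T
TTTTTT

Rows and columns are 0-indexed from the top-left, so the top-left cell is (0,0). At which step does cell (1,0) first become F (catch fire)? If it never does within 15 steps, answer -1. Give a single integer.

Step 1: cell (1,0)='F' (+3 fires, +1 burnt)
  -> target ignites at step 1
Step 2: cell (1,0)='.' (+5 fires, +3 burnt)
Step 3: cell (1,0)='.' (+5 fires, +5 burnt)
Step 4: cell (1,0)='.' (+4 fires, +5 burnt)
Step 5: cell (1,0)='.' (+4 fires, +4 burnt)
Step 6: cell (1,0)='.' (+4 fires, +4 burnt)
Step 7: cell (1,0)='.' (+2 fires, +4 burnt)
Step 8: cell (1,0)='.' (+0 fires, +2 burnt)
  fire out at step 8

1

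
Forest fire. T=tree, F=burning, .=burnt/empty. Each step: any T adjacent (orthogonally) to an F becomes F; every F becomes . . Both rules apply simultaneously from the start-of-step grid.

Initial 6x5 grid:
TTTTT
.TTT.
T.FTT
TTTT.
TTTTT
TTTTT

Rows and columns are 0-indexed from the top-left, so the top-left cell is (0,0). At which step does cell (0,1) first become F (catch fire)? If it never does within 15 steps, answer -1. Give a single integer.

Step 1: cell (0,1)='T' (+3 fires, +1 burnt)
Step 2: cell (0,1)='T' (+7 fires, +3 burnt)
Step 3: cell (0,1)='F' (+6 fires, +7 burnt)
  -> target ignites at step 3
Step 4: cell (0,1)='.' (+7 fires, +6 burnt)
Step 5: cell (0,1)='.' (+2 fires, +7 burnt)
Step 6: cell (0,1)='.' (+0 fires, +2 burnt)
  fire out at step 6

3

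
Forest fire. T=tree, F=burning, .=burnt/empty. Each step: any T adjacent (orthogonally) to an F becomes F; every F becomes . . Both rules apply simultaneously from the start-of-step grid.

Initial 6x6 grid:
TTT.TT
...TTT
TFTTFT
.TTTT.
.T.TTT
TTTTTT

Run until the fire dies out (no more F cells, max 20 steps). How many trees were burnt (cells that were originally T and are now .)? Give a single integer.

Step 1: +7 fires, +2 burnt (F count now 7)
Step 2: +7 fires, +7 burnt (F count now 7)
Step 3: +5 fires, +7 burnt (F count now 5)
Step 4: +4 fires, +5 burnt (F count now 4)
Step 5: +0 fires, +4 burnt (F count now 0)
Fire out after step 5
Initially T: 26, now '.': 33
Total burnt (originally-T cells now '.'): 23

Answer: 23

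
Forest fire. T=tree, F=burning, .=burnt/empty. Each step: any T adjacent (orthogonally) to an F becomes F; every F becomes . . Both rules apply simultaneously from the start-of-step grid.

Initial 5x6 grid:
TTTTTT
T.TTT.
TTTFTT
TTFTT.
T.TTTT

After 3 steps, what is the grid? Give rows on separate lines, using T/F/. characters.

Step 1: 6 trees catch fire, 2 burn out
  TTTTTT
  T.TFT.
  TTF.FT
  TF.FT.
  T.FTTT
Step 2: 8 trees catch fire, 6 burn out
  TTTFTT
  T.F.F.
  TF...F
  F...F.
  T..FTT
Step 3: 5 trees catch fire, 8 burn out
  TTF.FT
  T.....
  F.....
  ......
  F...FT

TTF.FT
T.....
F.....
......
F...FT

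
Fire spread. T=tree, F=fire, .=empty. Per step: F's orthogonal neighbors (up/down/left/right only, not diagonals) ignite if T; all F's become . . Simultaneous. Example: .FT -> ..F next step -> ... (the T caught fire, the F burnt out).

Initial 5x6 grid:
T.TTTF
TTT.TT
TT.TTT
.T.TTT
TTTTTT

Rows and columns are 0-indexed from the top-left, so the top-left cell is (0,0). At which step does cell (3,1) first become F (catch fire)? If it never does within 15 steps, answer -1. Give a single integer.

Step 1: cell (3,1)='T' (+2 fires, +1 burnt)
Step 2: cell (3,1)='T' (+3 fires, +2 burnt)
Step 3: cell (3,1)='T' (+3 fires, +3 burnt)
Step 4: cell (3,1)='T' (+4 fires, +3 burnt)
Step 5: cell (3,1)='T' (+3 fires, +4 burnt)
Step 6: cell (3,1)='T' (+3 fires, +3 burnt)
Step 7: cell (3,1)='F' (+4 fires, +3 burnt)
  -> target ignites at step 7
Step 8: cell (3,1)='.' (+1 fires, +4 burnt)
Step 9: cell (3,1)='.' (+1 fires, +1 burnt)
Step 10: cell (3,1)='.' (+0 fires, +1 burnt)
  fire out at step 10

7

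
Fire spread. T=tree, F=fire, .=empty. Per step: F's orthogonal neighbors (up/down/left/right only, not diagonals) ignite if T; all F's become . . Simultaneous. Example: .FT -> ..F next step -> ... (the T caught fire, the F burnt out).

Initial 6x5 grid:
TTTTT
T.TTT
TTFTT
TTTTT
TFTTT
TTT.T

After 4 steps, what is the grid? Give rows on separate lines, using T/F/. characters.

Step 1: 8 trees catch fire, 2 burn out
  TTTTT
  T.FTT
  TF.FT
  TFFTT
  F.FTT
  TFT.T
Step 2: 9 trees catch fire, 8 burn out
  TTFTT
  T..FT
  F...F
  F..FT
  ...FT
  F.F.T
Step 3: 6 trees catch fire, 9 burn out
  TF.FT
  F...F
  .....
  ....F
  ....F
  ....T
Step 4: 3 trees catch fire, 6 burn out
  F...F
  .....
  .....
  .....
  .....
  ....F

F...F
.....
.....
.....
.....
....F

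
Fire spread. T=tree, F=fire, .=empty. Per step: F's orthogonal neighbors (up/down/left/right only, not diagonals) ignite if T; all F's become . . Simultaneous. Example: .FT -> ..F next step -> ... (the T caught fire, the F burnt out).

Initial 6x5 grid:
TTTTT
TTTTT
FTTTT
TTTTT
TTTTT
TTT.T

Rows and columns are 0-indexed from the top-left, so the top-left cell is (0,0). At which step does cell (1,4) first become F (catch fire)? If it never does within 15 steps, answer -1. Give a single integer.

Step 1: cell (1,4)='T' (+3 fires, +1 burnt)
Step 2: cell (1,4)='T' (+5 fires, +3 burnt)
Step 3: cell (1,4)='T' (+6 fires, +5 burnt)
Step 4: cell (1,4)='T' (+6 fires, +6 burnt)
Step 5: cell (1,4)='F' (+5 fires, +6 burnt)
  -> target ignites at step 5
Step 6: cell (1,4)='.' (+2 fires, +5 burnt)
Step 7: cell (1,4)='.' (+1 fires, +2 burnt)
Step 8: cell (1,4)='.' (+0 fires, +1 burnt)
  fire out at step 8

5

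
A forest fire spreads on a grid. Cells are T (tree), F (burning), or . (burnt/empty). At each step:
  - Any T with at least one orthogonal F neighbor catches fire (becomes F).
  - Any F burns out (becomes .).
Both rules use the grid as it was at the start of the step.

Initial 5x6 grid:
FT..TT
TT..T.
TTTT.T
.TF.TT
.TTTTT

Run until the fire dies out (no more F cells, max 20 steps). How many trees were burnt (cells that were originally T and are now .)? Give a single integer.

Step 1: +5 fires, +2 burnt (F count now 5)
Step 2: +6 fires, +5 burnt (F count now 6)
Step 3: +1 fires, +6 burnt (F count now 1)
Step 4: +2 fires, +1 burnt (F count now 2)
Step 5: +1 fires, +2 burnt (F count now 1)
Step 6: +1 fires, +1 burnt (F count now 1)
Step 7: +0 fires, +1 burnt (F count now 0)
Fire out after step 7
Initially T: 19, now '.': 27
Total burnt (originally-T cells now '.'): 16

Answer: 16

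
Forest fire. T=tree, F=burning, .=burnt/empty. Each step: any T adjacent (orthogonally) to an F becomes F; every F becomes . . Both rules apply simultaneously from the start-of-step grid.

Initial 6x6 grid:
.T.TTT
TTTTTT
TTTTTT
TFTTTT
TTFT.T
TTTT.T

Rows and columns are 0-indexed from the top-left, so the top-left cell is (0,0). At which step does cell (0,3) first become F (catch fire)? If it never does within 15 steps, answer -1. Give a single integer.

Step 1: cell (0,3)='T' (+6 fires, +2 burnt)
Step 2: cell (0,3)='T' (+7 fires, +6 burnt)
Step 3: cell (0,3)='T' (+6 fires, +7 burnt)
Step 4: cell (0,3)='T' (+3 fires, +6 burnt)
Step 5: cell (0,3)='F' (+4 fires, +3 burnt)
  -> target ignites at step 5
Step 6: cell (0,3)='.' (+3 fires, +4 burnt)
Step 7: cell (0,3)='.' (+1 fires, +3 burnt)
Step 8: cell (0,3)='.' (+0 fires, +1 burnt)
  fire out at step 8

5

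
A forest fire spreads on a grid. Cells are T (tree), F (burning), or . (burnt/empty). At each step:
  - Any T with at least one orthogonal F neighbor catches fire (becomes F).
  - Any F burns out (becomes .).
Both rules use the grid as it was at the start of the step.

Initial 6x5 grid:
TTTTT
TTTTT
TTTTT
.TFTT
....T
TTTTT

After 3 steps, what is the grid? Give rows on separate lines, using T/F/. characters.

Step 1: 3 trees catch fire, 1 burn out
  TTTTT
  TTTTT
  TTFTT
  .F.FT
  ....T
  TTTTT
Step 2: 4 trees catch fire, 3 burn out
  TTTTT
  TTFTT
  TF.FT
  ....F
  ....T
  TTTTT
Step 3: 6 trees catch fire, 4 burn out
  TTFTT
  TF.FT
  F...F
  .....
  ....F
  TTTTT

TTFTT
TF.FT
F...F
.....
....F
TTTTT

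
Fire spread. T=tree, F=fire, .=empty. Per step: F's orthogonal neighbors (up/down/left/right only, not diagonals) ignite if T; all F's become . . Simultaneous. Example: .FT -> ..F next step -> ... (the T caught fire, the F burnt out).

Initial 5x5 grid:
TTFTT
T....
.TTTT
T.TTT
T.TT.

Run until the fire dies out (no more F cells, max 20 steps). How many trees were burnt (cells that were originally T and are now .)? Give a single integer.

Answer: 5

Derivation:
Step 1: +2 fires, +1 burnt (F count now 2)
Step 2: +2 fires, +2 burnt (F count now 2)
Step 3: +1 fires, +2 burnt (F count now 1)
Step 4: +0 fires, +1 burnt (F count now 0)
Fire out after step 4
Initially T: 16, now '.': 14
Total burnt (originally-T cells now '.'): 5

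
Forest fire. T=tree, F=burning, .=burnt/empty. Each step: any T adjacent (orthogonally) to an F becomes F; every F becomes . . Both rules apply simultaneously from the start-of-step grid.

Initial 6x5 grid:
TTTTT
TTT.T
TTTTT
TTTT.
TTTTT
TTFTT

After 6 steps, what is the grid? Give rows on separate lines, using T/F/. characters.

Step 1: 3 trees catch fire, 1 burn out
  TTTTT
  TTT.T
  TTTTT
  TTTT.
  TTFTT
  TF.FT
Step 2: 5 trees catch fire, 3 burn out
  TTTTT
  TTT.T
  TTTTT
  TTFT.
  TF.FT
  F...F
Step 3: 5 trees catch fire, 5 burn out
  TTTTT
  TTT.T
  TTFTT
  TF.F.
  F...F
  .....
Step 4: 4 trees catch fire, 5 burn out
  TTTTT
  TTF.T
  TF.FT
  F....
  .....
  .....
Step 5: 4 trees catch fire, 4 burn out
  TTFTT
  TF..T
  F...F
  .....
  .....
  .....
Step 6: 4 trees catch fire, 4 burn out
  TF.FT
  F...F
  .....
  .....
  .....
  .....

TF.FT
F...F
.....
.....
.....
.....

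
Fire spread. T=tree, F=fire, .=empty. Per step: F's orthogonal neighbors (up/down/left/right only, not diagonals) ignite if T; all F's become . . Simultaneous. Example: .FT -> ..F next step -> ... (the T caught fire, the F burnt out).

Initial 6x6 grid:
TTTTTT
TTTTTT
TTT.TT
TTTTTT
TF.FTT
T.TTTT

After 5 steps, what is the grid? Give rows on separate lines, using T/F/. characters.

Step 1: 5 trees catch fire, 2 burn out
  TTTTTT
  TTTTTT
  TTT.TT
  TFTFTT
  F...FT
  T.TFTT
Step 2: 8 trees catch fire, 5 burn out
  TTTTTT
  TTTTTT
  TFT.TT
  F.F.FT
  .....F
  F.F.FT
Step 3: 6 trees catch fire, 8 burn out
  TTTTTT
  TFTTTT
  F.F.FT
  .....F
  ......
  .....F
Step 4: 5 trees catch fire, 6 burn out
  TFTTTT
  F.FTFT
  .....F
  ......
  ......
  ......
Step 5: 5 trees catch fire, 5 burn out
  F.FTFT
  ...F.F
  ......
  ......
  ......
  ......

F.FTFT
...F.F
......
......
......
......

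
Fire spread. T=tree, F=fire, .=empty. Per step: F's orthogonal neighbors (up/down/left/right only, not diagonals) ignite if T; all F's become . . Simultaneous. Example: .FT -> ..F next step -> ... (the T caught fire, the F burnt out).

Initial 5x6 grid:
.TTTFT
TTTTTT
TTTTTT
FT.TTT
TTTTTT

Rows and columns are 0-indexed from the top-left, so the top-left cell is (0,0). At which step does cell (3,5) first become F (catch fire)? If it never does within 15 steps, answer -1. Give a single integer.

Step 1: cell (3,5)='T' (+6 fires, +2 burnt)
Step 2: cell (3,5)='T' (+7 fires, +6 burnt)
Step 3: cell (3,5)='T' (+8 fires, +7 burnt)
Step 4: cell (3,5)='F' (+4 fires, +8 burnt)
  -> target ignites at step 4
Step 5: cell (3,5)='.' (+1 fires, +4 burnt)
Step 6: cell (3,5)='.' (+0 fires, +1 burnt)
  fire out at step 6

4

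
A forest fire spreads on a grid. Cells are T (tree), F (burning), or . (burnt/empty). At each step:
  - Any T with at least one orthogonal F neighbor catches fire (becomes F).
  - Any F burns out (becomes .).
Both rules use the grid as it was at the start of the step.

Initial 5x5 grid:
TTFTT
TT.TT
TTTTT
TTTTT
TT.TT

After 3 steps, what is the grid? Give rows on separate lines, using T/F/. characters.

Step 1: 2 trees catch fire, 1 burn out
  TF.FT
  TT.TT
  TTTTT
  TTTTT
  TT.TT
Step 2: 4 trees catch fire, 2 burn out
  F...F
  TF.FT
  TTTTT
  TTTTT
  TT.TT
Step 3: 4 trees catch fire, 4 burn out
  .....
  F...F
  TFTFT
  TTTTT
  TT.TT

.....
F...F
TFTFT
TTTTT
TT.TT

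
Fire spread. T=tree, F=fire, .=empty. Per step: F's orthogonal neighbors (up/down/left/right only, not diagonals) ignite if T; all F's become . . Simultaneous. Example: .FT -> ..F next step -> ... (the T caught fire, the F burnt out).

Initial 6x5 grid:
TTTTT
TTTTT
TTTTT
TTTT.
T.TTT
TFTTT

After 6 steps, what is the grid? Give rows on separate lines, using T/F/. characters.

Step 1: 2 trees catch fire, 1 burn out
  TTTTT
  TTTTT
  TTTTT
  TTTT.
  T.TTT
  F.FTT
Step 2: 3 trees catch fire, 2 burn out
  TTTTT
  TTTTT
  TTTTT
  TTTT.
  F.FTT
  ...FT
Step 3: 4 trees catch fire, 3 burn out
  TTTTT
  TTTTT
  TTTTT
  FTFT.
  ...FT
  ....F
Step 4: 5 trees catch fire, 4 burn out
  TTTTT
  TTTTT
  FTFTT
  .F.F.
  ....F
  .....
Step 5: 4 trees catch fire, 5 burn out
  TTTTT
  FTFTT
  .F.FT
  .....
  .....
  .....
Step 6: 5 trees catch fire, 4 burn out
  FTFTT
  .F.FT
  ....F
  .....
  .....
  .....

FTFTT
.F.FT
....F
.....
.....
.....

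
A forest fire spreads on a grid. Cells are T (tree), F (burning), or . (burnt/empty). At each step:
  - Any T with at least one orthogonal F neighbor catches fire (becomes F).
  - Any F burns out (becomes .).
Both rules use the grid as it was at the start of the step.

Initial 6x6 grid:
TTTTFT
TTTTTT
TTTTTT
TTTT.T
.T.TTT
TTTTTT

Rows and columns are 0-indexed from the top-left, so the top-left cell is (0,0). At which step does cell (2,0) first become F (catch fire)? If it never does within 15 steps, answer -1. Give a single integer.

Step 1: cell (2,0)='T' (+3 fires, +1 burnt)
Step 2: cell (2,0)='T' (+4 fires, +3 burnt)
Step 3: cell (2,0)='T' (+4 fires, +4 burnt)
Step 4: cell (2,0)='T' (+5 fires, +4 burnt)
Step 5: cell (2,0)='T' (+5 fires, +5 burnt)
Step 6: cell (2,0)='F' (+5 fires, +5 burnt)
  -> target ignites at step 6
Step 7: cell (2,0)='.' (+4 fires, +5 burnt)
Step 8: cell (2,0)='.' (+1 fires, +4 burnt)
Step 9: cell (2,0)='.' (+1 fires, +1 burnt)
Step 10: cell (2,0)='.' (+0 fires, +1 burnt)
  fire out at step 10

6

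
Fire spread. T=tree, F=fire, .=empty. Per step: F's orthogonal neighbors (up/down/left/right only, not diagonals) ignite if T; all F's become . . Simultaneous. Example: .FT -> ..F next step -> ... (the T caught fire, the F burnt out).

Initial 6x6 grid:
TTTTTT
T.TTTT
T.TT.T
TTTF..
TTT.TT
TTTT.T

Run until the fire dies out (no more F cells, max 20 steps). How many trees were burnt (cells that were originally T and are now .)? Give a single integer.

Answer: 25

Derivation:
Step 1: +2 fires, +1 burnt (F count now 2)
Step 2: +4 fires, +2 burnt (F count now 4)
Step 3: +6 fires, +4 burnt (F count now 6)
Step 4: +7 fires, +6 burnt (F count now 7)
Step 5: +5 fires, +7 burnt (F count now 5)
Step 6: +1 fires, +5 burnt (F count now 1)
Step 7: +0 fires, +1 burnt (F count now 0)
Fire out after step 7
Initially T: 28, now '.': 33
Total burnt (originally-T cells now '.'): 25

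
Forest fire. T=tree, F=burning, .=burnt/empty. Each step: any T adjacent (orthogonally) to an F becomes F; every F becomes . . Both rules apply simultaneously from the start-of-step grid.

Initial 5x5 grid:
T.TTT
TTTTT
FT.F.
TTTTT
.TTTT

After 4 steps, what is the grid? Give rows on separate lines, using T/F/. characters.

Step 1: 5 trees catch fire, 2 burn out
  T.TTT
  FTTFT
  .F...
  FTTFT
  .TTTT
Step 2: 9 trees catch fire, 5 burn out
  F.TFT
  .FF.F
  .....
  .FF.F
  .TTFT
Step 3: 5 trees catch fire, 9 burn out
  ..F.F
  .....
  .....
  .....
  .FF.F
Step 4: 0 trees catch fire, 5 burn out
  .....
  .....
  .....
  .....
  .....

.....
.....
.....
.....
.....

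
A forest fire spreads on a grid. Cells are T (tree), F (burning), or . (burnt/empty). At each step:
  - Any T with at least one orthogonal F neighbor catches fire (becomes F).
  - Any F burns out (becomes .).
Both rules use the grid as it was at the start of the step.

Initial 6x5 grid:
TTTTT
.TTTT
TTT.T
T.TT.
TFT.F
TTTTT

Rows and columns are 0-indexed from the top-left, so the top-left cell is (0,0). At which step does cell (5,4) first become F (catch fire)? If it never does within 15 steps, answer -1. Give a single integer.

Step 1: cell (5,4)='F' (+4 fires, +2 burnt)
  -> target ignites at step 1
Step 2: cell (5,4)='.' (+5 fires, +4 burnt)
Step 3: cell (5,4)='.' (+3 fires, +5 burnt)
Step 4: cell (5,4)='.' (+2 fires, +3 burnt)
Step 5: cell (5,4)='.' (+3 fires, +2 burnt)
Step 6: cell (5,4)='.' (+3 fires, +3 burnt)
Step 7: cell (5,4)='.' (+3 fires, +3 burnt)
Step 8: cell (5,4)='.' (+0 fires, +3 burnt)
  fire out at step 8

1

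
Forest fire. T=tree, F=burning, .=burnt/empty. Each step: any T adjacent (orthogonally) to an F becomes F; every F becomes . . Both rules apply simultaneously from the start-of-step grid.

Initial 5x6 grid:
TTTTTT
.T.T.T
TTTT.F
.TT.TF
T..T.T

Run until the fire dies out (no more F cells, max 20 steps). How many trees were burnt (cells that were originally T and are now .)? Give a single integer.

Step 1: +3 fires, +2 burnt (F count now 3)
Step 2: +1 fires, +3 burnt (F count now 1)
Step 3: +1 fires, +1 burnt (F count now 1)
Step 4: +1 fires, +1 burnt (F count now 1)
Step 5: +2 fires, +1 burnt (F count now 2)
Step 6: +2 fires, +2 burnt (F count now 2)
Step 7: +3 fires, +2 burnt (F count now 3)
Step 8: +2 fires, +3 burnt (F count now 2)
Step 9: +2 fires, +2 burnt (F count now 2)
Step 10: +0 fires, +2 burnt (F count now 0)
Fire out after step 10
Initially T: 19, now '.': 28
Total burnt (originally-T cells now '.'): 17

Answer: 17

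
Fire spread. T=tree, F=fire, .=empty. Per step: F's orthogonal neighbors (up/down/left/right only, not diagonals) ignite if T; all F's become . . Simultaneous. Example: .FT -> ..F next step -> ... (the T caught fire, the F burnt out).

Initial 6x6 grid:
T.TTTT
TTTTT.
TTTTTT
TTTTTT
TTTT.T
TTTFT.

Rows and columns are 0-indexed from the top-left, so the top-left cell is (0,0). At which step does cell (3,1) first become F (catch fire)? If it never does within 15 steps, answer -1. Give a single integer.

Step 1: cell (3,1)='T' (+3 fires, +1 burnt)
Step 2: cell (3,1)='T' (+3 fires, +3 burnt)
Step 3: cell (3,1)='T' (+5 fires, +3 burnt)
Step 4: cell (3,1)='F' (+6 fires, +5 burnt)
  -> target ignites at step 4
Step 5: cell (3,1)='.' (+7 fires, +6 burnt)
Step 6: cell (3,1)='.' (+4 fires, +7 burnt)
Step 7: cell (3,1)='.' (+2 fires, +4 burnt)
Step 8: cell (3,1)='.' (+1 fires, +2 burnt)
Step 9: cell (3,1)='.' (+0 fires, +1 burnt)
  fire out at step 9

4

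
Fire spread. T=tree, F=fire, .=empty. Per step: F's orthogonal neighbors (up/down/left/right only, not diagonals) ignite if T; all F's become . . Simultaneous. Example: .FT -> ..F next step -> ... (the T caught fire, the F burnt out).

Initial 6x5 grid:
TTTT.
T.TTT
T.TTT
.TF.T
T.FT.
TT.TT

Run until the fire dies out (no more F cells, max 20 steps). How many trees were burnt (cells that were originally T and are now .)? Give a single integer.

Answer: 17

Derivation:
Step 1: +3 fires, +2 burnt (F count now 3)
Step 2: +3 fires, +3 burnt (F count now 3)
Step 3: +4 fires, +3 burnt (F count now 4)
Step 4: +4 fires, +4 burnt (F count now 4)
Step 5: +1 fires, +4 burnt (F count now 1)
Step 6: +1 fires, +1 burnt (F count now 1)
Step 7: +1 fires, +1 burnt (F count now 1)
Step 8: +0 fires, +1 burnt (F count now 0)
Fire out after step 8
Initially T: 20, now '.': 27
Total burnt (originally-T cells now '.'): 17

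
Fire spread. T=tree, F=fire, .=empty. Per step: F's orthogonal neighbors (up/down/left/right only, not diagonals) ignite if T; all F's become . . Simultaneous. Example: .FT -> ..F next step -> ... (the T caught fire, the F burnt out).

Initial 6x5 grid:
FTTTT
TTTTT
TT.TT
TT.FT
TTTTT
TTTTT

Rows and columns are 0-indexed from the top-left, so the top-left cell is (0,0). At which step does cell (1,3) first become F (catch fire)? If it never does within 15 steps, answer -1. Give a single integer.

Step 1: cell (1,3)='T' (+5 fires, +2 burnt)
Step 2: cell (1,3)='F' (+8 fires, +5 burnt)
  -> target ignites at step 2
Step 3: cell (1,3)='.' (+8 fires, +8 burnt)
Step 4: cell (1,3)='.' (+4 fires, +8 burnt)
Step 5: cell (1,3)='.' (+1 fires, +4 burnt)
Step 6: cell (1,3)='.' (+0 fires, +1 burnt)
  fire out at step 6

2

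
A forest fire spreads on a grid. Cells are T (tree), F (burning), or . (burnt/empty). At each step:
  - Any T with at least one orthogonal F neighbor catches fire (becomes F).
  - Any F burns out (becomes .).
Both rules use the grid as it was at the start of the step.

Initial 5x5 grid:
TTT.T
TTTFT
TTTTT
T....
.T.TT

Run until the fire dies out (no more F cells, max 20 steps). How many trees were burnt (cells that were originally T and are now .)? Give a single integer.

Step 1: +3 fires, +1 burnt (F count now 3)
Step 2: +5 fires, +3 burnt (F count now 5)
Step 3: +3 fires, +5 burnt (F count now 3)
Step 4: +2 fires, +3 burnt (F count now 2)
Step 5: +1 fires, +2 burnt (F count now 1)
Step 6: +0 fires, +1 burnt (F count now 0)
Fire out after step 6
Initially T: 17, now '.': 22
Total burnt (originally-T cells now '.'): 14

Answer: 14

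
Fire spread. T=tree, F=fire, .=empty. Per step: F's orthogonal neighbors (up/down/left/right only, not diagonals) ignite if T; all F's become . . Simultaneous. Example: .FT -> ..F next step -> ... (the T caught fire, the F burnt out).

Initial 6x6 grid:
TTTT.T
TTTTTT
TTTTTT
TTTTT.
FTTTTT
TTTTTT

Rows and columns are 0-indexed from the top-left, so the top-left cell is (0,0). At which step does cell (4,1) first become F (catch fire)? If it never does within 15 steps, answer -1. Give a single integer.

Step 1: cell (4,1)='F' (+3 fires, +1 burnt)
  -> target ignites at step 1
Step 2: cell (4,1)='.' (+4 fires, +3 burnt)
Step 3: cell (4,1)='.' (+5 fires, +4 burnt)
Step 4: cell (4,1)='.' (+6 fires, +5 burnt)
Step 5: cell (4,1)='.' (+6 fires, +6 burnt)
Step 6: cell (4,1)='.' (+4 fires, +6 burnt)
Step 7: cell (4,1)='.' (+3 fires, +4 burnt)
Step 8: cell (4,1)='.' (+1 fires, +3 burnt)
Step 9: cell (4,1)='.' (+1 fires, +1 burnt)
Step 10: cell (4,1)='.' (+0 fires, +1 burnt)
  fire out at step 10

1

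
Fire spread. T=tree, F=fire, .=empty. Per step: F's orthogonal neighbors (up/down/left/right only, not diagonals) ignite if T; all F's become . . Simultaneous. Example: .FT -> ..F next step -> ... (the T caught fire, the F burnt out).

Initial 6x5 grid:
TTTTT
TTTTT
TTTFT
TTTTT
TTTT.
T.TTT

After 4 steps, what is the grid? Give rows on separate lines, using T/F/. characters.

Step 1: 4 trees catch fire, 1 burn out
  TTTTT
  TTTFT
  TTF.F
  TTTFT
  TTTT.
  T.TTT
Step 2: 7 trees catch fire, 4 burn out
  TTTFT
  TTF.F
  TF...
  TTF.F
  TTTF.
  T.TTT
Step 3: 7 trees catch fire, 7 burn out
  TTF.F
  TF...
  F....
  TF...
  TTF..
  T.TFT
Step 4: 6 trees catch fire, 7 burn out
  TF...
  F....
  .....
  F....
  TF...
  T.F.F

TF...
F....
.....
F....
TF...
T.F.F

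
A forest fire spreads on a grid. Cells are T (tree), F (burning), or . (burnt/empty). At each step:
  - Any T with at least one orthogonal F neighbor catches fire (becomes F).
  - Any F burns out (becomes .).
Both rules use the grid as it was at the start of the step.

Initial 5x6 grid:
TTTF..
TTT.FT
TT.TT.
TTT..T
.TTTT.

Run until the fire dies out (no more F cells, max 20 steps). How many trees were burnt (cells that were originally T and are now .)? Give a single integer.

Step 1: +3 fires, +2 burnt (F count now 3)
Step 2: +3 fires, +3 burnt (F count now 3)
Step 3: +2 fires, +3 burnt (F count now 2)
Step 4: +2 fires, +2 burnt (F count now 2)
Step 5: +2 fires, +2 burnt (F count now 2)
Step 6: +3 fires, +2 burnt (F count now 3)
Step 7: +1 fires, +3 burnt (F count now 1)
Step 8: +1 fires, +1 burnt (F count now 1)
Step 9: +1 fires, +1 burnt (F count now 1)
Step 10: +0 fires, +1 burnt (F count now 0)
Fire out after step 10
Initially T: 19, now '.': 29
Total burnt (originally-T cells now '.'): 18

Answer: 18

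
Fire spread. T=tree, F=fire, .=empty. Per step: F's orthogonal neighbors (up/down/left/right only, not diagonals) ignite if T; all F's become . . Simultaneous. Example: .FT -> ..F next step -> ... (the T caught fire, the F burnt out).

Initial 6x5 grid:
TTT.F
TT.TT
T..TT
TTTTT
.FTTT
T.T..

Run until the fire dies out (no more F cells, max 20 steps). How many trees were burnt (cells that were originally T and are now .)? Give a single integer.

Step 1: +3 fires, +2 burnt (F count now 3)
Step 2: +6 fires, +3 burnt (F count now 6)
Step 3: +5 fires, +6 burnt (F count now 5)
Step 4: +1 fires, +5 burnt (F count now 1)
Step 5: +2 fires, +1 burnt (F count now 2)
Step 6: +1 fires, +2 burnt (F count now 1)
Step 7: +1 fires, +1 burnt (F count now 1)
Step 8: +0 fires, +1 burnt (F count now 0)
Fire out after step 8
Initially T: 20, now '.': 29
Total burnt (originally-T cells now '.'): 19

Answer: 19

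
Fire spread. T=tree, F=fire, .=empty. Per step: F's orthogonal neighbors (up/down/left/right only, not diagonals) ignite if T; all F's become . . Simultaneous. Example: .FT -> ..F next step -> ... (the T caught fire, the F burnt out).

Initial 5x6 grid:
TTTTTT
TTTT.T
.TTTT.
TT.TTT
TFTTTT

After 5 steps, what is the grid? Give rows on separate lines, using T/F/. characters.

Step 1: 3 trees catch fire, 1 burn out
  TTTTTT
  TTTT.T
  .TTTT.
  TF.TTT
  F.FTTT
Step 2: 3 trees catch fire, 3 burn out
  TTTTTT
  TTTT.T
  .FTTT.
  F..TTT
  ...FTT
Step 3: 4 trees catch fire, 3 burn out
  TTTTTT
  TFTT.T
  ..FTT.
  ...FTT
  ....FT
Step 4: 6 trees catch fire, 4 burn out
  TFTTTT
  F.FT.T
  ...FT.
  ....FT
  .....F
Step 5: 5 trees catch fire, 6 burn out
  F.FTTT
  ...F.T
  ....F.
  .....F
  ......

F.FTTT
...F.T
....F.
.....F
......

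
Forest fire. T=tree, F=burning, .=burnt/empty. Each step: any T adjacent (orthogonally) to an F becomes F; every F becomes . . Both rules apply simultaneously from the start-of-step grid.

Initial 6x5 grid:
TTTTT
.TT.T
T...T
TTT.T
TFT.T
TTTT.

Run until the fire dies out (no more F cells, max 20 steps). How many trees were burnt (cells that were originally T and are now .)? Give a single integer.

Step 1: +4 fires, +1 burnt (F count now 4)
Step 2: +4 fires, +4 burnt (F count now 4)
Step 3: +2 fires, +4 burnt (F count now 2)
Step 4: +0 fires, +2 burnt (F count now 0)
Fire out after step 4
Initially T: 21, now '.': 19
Total burnt (originally-T cells now '.'): 10

Answer: 10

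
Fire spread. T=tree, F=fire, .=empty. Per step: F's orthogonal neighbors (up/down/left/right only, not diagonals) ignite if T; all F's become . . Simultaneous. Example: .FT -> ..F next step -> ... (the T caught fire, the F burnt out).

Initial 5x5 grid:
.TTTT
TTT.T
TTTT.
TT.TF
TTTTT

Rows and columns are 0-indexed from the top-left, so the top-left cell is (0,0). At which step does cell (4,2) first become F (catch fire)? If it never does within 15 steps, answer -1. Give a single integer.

Step 1: cell (4,2)='T' (+2 fires, +1 burnt)
Step 2: cell (4,2)='T' (+2 fires, +2 burnt)
Step 3: cell (4,2)='F' (+2 fires, +2 burnt)
  -> target ignites at step 3
Step 4: cell (4,2)='.' (+3 fires, +2 burnt)
Step 5: cell (4,2)='.' (+5 fires, +3 burnt)
Step 6: cell (4,2)='.' (+4 fires, +5 burnt)
Step 7: cell (4,2)='.' (+1 fires, +4 burnt)
Step 8: cell (4,2)='.' (+1 fires, +1 burnt)
Step 9: cell (4,2)='.' (+0 fires, +1 burnt)
  fire out at step 9

3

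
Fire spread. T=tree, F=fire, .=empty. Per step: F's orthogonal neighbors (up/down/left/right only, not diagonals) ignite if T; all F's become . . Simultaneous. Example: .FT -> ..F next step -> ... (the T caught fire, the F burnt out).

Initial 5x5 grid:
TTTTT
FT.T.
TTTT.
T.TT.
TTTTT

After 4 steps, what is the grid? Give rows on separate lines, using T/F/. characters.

Step 1: 3 trees catch fire, 1 burn out
  FTTTT
  .F.T.
  FTTT.
  T.TT.
  TTTTT
Step 2: 3 trees catch fire, 3 burn out
  .FTTT
  ...T.
  .FTT.
  F.TT.
  TTTTT
Step 3: 3 trees catch fire, 3 burn out
  ..FTT
  ...T.
  ..FT.
  ..TT.
  FTTTT
Step 4: 4 trees catch fire, 3 burn out
  ...FT
  ...T.
  ...F.
  ..FT.
  .FTTT

...FT
...T.
...F.
..FT.
.FTTT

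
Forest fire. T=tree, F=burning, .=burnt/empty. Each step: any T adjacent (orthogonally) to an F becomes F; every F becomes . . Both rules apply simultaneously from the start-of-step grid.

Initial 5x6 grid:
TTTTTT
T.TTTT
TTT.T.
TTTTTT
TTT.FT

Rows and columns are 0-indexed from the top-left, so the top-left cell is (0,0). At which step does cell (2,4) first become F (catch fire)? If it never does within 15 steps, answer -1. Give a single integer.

Step 1: cell (2,4)='T' (+2 fires, +1 burnt)
Step 2: cell (2,4)='F' (+3 fires, +2 burnt)
  -> target ignites at step 2
Step 3: cell (2,4)='.' (+2 fires, +3 burnt)
Step 4: cell (2,4)='.' (+6 fires, +2 burnt)
Step 5: cell (2,4)='.' (+6 fires, +6 burnt)
Step 6: cell (2,4)='.' (+3 fires, +6 burnt)
Step 7: cell (2,4)='.' (+2 fires, +3 burnt)
Step 8: cell (2,4)='.' (+1 fires, +2 burnt)
Step 9: cell (2,4)='.' (+0 fires, +1 burnt)
  fire out at step 9

2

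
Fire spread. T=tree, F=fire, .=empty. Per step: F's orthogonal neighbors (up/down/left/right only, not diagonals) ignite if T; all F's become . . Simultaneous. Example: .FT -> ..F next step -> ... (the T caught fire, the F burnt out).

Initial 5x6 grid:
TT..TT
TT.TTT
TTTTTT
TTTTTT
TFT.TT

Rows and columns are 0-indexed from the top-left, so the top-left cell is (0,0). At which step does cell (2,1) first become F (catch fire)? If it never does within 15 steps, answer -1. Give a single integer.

Step 1: cell (2,1)='T' (+3 fires, +1 burnt)
Step 2: cell (2,1)='F' (+3 fires, +3 burnt)
  -> target ignites at step 2
Step 3: cell (2,1)='.' (+4 fires, +3 burnt)
Step 4: cell (2,1)='.' (+4 fires, +4 burnt)
Step 5: cell (2,1)='.' (+5 fires, +4 burnt)
Step 6: cell (2,1)='.' (+3 fires, +5 burnt)
Step 7: cell (2,1)='.' (+2 fires, +3 burnt)
Step 8: cell (2,1)='.' (+1 fires, +2 burnt)
Step 9: cell (2,1)='.' (+0 fires, +1 burnt)
  fire out at step 9

2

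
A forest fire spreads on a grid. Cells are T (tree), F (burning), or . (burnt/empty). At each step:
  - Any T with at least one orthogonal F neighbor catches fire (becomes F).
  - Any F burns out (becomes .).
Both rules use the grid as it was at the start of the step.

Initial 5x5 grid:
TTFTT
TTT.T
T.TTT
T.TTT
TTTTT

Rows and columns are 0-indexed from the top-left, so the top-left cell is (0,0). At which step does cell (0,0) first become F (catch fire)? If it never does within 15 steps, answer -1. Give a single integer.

Step 1: cell (0,0)='T' (+3 fires, +1 burnt)
Step 2: cell (0,0)='F' (+4 fires, +3 burnt)
  -> target ignites at step 2
Step 3: cell (0,0)='.' (+4 fires, +4 burnt)
Step 4: cell (0,0)='.' (+4 fires, +4 burnt)
Step 5: cell (0,0)='.' (+4 fires, +4 burnt)
Step 6: cell (0,0)='.' (+2 fires, +4 burnt)
Step 7: cell (0,0)='.' (+0 fires, +2 burnt)
  fire out at step 7

2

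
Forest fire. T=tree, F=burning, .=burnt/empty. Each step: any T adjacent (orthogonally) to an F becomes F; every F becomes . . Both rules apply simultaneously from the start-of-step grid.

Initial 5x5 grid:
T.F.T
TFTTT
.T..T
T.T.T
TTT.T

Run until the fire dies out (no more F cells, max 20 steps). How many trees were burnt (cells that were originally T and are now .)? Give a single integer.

Answer: 10

Derivation:
Step 1: +3 fires, +2 burnt (F count now 3)
Step 2: +2 fires, +3 burnt (F count now 2)
Step 3: +1 fires, +2 burnt (F count now 1)
Step 4: +2 fires, +1 burnt (F count now 2)
Step 5: +1 fires, +2 burnt (F count now 1)
Step 6: +1 fires, +1 burnt (F count now 1)
Step 7: +0 fires, +1 burnt (F count now 0)
Fire out after step 7
Initially T: 15, now '.': 20
Total burnt (originally-T cells now '.'): 10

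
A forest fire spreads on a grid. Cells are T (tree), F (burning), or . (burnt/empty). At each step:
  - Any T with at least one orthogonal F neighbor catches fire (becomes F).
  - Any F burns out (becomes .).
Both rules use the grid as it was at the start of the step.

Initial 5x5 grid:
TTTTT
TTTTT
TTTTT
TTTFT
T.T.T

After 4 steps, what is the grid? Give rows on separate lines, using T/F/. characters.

Step 1: 3 trees catch fire, 1 burn out
  TTTTT
  TTTTT
  TTTFT
  TTF.F
  T.T.T
Step 2: 6 trees catch fire, 3 burn out
  TTTTT
  TTTFT
  TTF.F
  TF...
  T.F.F
Step 3: 5 trees catch fire, 6 burn out
  TTTFT
  TTF.F
  TF...
  F....
  T....
Step 4: 5 trees catch fire, 5 burn out
  TTF.F
  TF...
  F....
  .....
  F....

TTF.F
TF...
F....
.....
F....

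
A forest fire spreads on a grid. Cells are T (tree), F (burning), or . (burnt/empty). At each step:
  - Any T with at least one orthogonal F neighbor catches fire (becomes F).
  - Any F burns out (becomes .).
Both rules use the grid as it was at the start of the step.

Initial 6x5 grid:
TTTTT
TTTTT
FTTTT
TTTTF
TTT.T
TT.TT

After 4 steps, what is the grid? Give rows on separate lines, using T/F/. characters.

Step 1: 6 trees catch fire, 2 burn out
  TTTTT
  FTTTT
  .FTTF
  FTTF.
  TTT.F
  TT.TT
Step 2: 9 trees catch fire, 6 burn out
  FTTTT
  .FTTF
  ..FF.
  .FF..
  FTT..
  TT.TF
Step 3: 8 trees catch fire, 9 burn out
  .FTTF
  ..FF.
  .....
  .....
  .FF..
  FT.F.
Step 4: 3 trees catch fire, 8 burn out
  ..FF.
  .....
  .....
  .....
  .....
  .F...

..FF.
.....
.....
.....
.....
.F...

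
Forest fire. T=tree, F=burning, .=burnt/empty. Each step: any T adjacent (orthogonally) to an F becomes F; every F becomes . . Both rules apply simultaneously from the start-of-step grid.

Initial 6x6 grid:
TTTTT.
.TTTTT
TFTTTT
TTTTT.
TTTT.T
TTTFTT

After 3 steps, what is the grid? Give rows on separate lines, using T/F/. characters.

Step 1: 7 trees catch fire, 2 burn out
  TTTTT.
  .FTTTT
  F.FTTT
  TFTTT.
  TTTF.T
  TTF.FT
Step 2: 10 trees catch fire, 7 burn out
  TFTTT.
  ..FTTT
  ...FTT
  F.FFT.
  TFF..T
  TF...F
Step 3: 8 trees catch fire, 10 burn out
  F.FTT.
  ...FTT
  ....FT
  ....F.
  F....F
  F.....

F.FTT.
...FTT
....FT
....F.
F....F
F.....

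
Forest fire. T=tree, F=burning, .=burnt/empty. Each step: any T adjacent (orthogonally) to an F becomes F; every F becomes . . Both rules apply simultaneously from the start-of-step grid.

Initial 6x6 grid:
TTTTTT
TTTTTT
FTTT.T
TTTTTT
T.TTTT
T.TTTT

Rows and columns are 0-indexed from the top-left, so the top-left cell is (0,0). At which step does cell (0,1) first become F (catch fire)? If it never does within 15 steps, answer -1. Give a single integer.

Step 1: cell (0,1)='T' (+3 fires, +1 burnt)
Step 2: cell (0,1)='T' (+5 fires, +3 burnt)
Step 3: cell (0,1)='F' (+5 fires, +5 burnt)
  -> target ignites at step 3
Step 4: cell (0,1)='.' (+4 fires, +5 burnt)
Step 5: cell (0,1)='.' (+5 fires, +4 burnt)
Step 6: cell (0,1)='.' (+5 fires, +5 burnt)
Step 7: cell (0,1)='.' (+4 fires, +5 burnt)
Step 8: cell (0,1)='.' (+1 fires, +4 burnt)
Step 9: cell (0,1)='.' (+0 fires, +1 burnt)
  fire out at step 9

3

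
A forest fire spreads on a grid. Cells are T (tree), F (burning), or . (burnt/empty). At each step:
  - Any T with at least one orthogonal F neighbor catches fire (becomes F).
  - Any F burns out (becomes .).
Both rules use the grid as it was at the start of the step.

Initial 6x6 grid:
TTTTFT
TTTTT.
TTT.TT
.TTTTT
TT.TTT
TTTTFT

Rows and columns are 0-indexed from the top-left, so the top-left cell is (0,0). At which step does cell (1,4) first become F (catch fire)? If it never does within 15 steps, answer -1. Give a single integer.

Step 1: cell (1,4)='F' (+6 fires, +2 burnt)
  -> target ignites at step 1
Step 2: cell (1,4)='.' (+7 fires, +6 burnt)
Step 3: cell (1,4)='.' (+6 fires, +7 burnt)
Step 4: cell (1,4)='.' (+6 fires, +6 burnt)
Step 5: cell (1,4)='.' (+4 fires, +6 burnt)
Step 6: cell (1,4)='.' (+1 fires, +4 burnt)
Step 7: cell (1,4)='.' (+0 fires, +1 burnt)
  fire out at step 7

1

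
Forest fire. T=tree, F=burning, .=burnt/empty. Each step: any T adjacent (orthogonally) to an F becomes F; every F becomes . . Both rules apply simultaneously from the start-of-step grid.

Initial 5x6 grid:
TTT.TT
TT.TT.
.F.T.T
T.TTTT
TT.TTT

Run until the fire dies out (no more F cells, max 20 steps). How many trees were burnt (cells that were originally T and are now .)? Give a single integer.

Answer: 5

Derivation:
Step 1: +1 fires, +1 burnt (F count now 1)
Step 2: +2 fires, +1 burnt (F count now 2)
Step 3: +2 fires, +2 burnt (F count now 2)
Step 4: +0 fires, +2 burnt (F count now 0)
Fire out after step 4
Initially T: 21, now '.': 14
Total burnt (originally-T cells now '.'): 5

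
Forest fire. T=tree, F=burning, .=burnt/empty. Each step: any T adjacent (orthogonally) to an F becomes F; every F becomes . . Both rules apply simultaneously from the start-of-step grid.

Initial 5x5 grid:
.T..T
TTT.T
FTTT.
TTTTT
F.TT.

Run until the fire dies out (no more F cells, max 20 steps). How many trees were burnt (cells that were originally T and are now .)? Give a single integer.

Answer: 14

Derivation:
Step 1: +3 fires, +2 burnt (F count now 3)
Step 2: +3 fires, +3 burnt (F count now 3)
Step 3: +4 fires, +3 burnt (F count now 4)
Step 4: +2 fires, +4 burnt (F count now 2)
Step 5: +2 fires, +2 burnt (F count now 2)
Step 6: +0 fires, +2 burnt (F count now 0)
Fire out after step 6
Initially T: 16, now '.': 23
Total burnt (originally-T cells now '.'): 14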